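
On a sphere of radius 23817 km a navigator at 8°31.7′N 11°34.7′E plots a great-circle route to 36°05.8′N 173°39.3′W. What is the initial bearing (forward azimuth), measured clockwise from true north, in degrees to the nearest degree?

With φ₁ = 0.1488, φ₂ = 0.6300, Δλ = 3.0503 rad, the forward-azimuth formula gives
θ = atan2( sin Δλ cos φ₂ , cos φ₁ sin φ₂ − sin φ₁ cos φ₂ cos Δλ ) = atan2(0.0737, 0.7020) = 5.99°.
So the initial bearing is 6°.

6°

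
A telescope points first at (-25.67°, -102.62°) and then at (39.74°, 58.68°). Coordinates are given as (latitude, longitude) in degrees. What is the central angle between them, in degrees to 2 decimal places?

158.97°

In radians: φ₁ = -0.4480, φ₂ = 0.6936, Δλ = 161.300° = 2.8152 rad.
Haversine: a = sin²(Δφ/2) + cos φ₁ cos φ₂ sin²(Δλ/2) = 0.2919 + (0.9013)(0.7690)(0.9736) = 0.96671.
Central angle c = 2·arcsin(√a) = 2.77461 rad.
So the angular separation is 158.97°.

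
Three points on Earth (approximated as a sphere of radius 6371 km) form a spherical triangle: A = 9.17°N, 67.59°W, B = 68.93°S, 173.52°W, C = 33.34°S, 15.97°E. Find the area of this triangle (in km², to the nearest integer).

62447485 km²

Side lengths (central angles): a = 1.3524, b = 1.5659, c = 1.8195 rad; semiperimeter s = 2.3689.
By l'Huilier's theorem, tan(E/4) = √[tan(s/2) tan((s−a)/2) tan((s−b)/2) tan((s−c)/2)], giving spherical excess E = 1.5385 rad.
Area = E·R² = 1.5385 × (6371)² ≈ 62447485 km².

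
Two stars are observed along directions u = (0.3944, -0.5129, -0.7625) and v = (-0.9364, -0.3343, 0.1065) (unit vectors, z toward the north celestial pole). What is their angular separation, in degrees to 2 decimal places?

106.20°

u·v = -0.2791; |u| = 1.0000, |v| = 1.0000.
cos θ = (u·v)/(|u||v|) = -0.2791, so θ = 106.20°.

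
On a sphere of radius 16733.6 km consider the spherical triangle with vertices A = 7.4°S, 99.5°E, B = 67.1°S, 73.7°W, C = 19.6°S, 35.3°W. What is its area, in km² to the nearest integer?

401469105 km²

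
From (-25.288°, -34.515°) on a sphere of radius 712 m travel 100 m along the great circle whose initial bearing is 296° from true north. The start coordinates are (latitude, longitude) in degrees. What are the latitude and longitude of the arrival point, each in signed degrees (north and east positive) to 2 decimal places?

-21.56°, -42.29°

Angular distance δ = d/R = 100/712 = 0.14045 rad; initial bearing θ = 5.1662 rad.
sin φ₂ = sin φ₁ cos δ + cos φ₁ sin δ cos θ = (-0.4272)(0.9902) + (0.9042)(0.1400)(0.4384) = -0.3675, so φ₂ = -21.56°.
Δλ = atan2(sin θ sin δ cos φ₁, cos δ − sin φ₁ sin φ₂) = atan2(-0.1138, 0.8332) = -7.775°.
λ₂ = -34.515° − 7.775° = -42.29°.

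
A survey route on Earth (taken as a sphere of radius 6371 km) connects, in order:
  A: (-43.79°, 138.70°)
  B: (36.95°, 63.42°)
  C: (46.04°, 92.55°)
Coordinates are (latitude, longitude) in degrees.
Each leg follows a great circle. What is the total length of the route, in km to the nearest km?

Leg A→B: central angle 1.8436 rad, distance 11745.3 km.
Leg B→C: central angle 0.4096 rad, distance 2609.6 km.
Total: 11745.3 + 2609.6 ≈ 14355 km.

14355 km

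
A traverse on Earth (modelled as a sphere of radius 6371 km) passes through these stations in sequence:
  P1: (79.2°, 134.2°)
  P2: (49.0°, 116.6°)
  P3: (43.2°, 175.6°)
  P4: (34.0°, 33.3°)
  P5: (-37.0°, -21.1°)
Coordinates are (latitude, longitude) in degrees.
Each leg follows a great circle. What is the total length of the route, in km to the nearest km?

28221 km

Leg P1→P2: central angle 0.5384 rad, distance 3430.3 km.
Leg P2→P3: central angle 0.7029 rad, distance 4478.4 km.
Leg P3→P4: central angle 1.6663 rad, distance 10616.1 km.
Leg P4→P5: central angle 1.5219 rad, distance 9695.9 km.
Total: 3430.3 + 4478.4 + 10616.1 + 9695.9 ≈ 28221 km.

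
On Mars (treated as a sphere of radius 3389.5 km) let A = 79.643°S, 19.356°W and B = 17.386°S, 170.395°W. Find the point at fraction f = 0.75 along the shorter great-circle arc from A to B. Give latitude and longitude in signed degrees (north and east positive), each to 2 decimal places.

-37.73°, -168.17°

The central angle between A and B is δ = 1.4265 rad.
With f = 0.75, the slerp weights are sin((1−f)δ)/sin δ = 0.3528 and sin(fδ)/sin δ = 0.8863.
Weighted sum of the unit vectors: (0.3528)·(0.1696,-0.0596,-0.9837) + (0.8863)·(-0.9409,-0.1592,-0.2988) = (-0.7742, -0.1622, -0.6119).
Converting back: φ = atan2(z, √(x²+y²)) = -37.73°, λ = atan2(y, x) = -168.17°.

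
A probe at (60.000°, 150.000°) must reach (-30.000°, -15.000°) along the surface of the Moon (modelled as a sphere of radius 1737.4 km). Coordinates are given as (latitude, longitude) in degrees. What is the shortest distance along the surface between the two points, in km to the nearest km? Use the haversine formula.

With latitudes φ₁ = 60.000°, φ₂ = -30.000° and longitude difference Δλ = -165.000°:
Haversine: a = sin²(Δφ/2) + cos φ₁ cos φ₂ sin²(Δλ/2) = 0.5000 + (0.5000)(0.8660)(0.9830) = 0.92564.
Central angle c = 2·arcsin(√a) = 2.58920 rad.
Distance = R·c = 1737.4 × 2.5892 ≈ 4498 km.

4498 km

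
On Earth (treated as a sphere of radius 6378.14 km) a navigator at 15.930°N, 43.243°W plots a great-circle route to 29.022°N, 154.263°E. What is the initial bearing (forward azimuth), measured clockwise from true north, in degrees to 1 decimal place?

339.3°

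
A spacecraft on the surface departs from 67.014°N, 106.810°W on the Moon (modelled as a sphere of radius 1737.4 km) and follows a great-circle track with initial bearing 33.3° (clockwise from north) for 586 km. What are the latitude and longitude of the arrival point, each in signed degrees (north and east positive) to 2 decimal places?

77.62°, -48.89°

Angular distance δ = d/R = 586/1737.4 = 0.33729 rad; initial bearing θ = 0.5812 rad.
sin φ₂ = sin φ₁ cos δ + cos φ₁ sin δ cos θ = (0.9206)(0.9437) + (0.3905)(0.3309)(0.8358) = 0.9767, so φ₂ = 77.62°.
Δλ = atan2(sin θ sin δ cos φ₁, cos δ − sin φ₁ sin φ₂) = atan2(0.0709, 0.0445) = 57.922°.
λ₂ = -106.810° + 57.922° = -48.89°.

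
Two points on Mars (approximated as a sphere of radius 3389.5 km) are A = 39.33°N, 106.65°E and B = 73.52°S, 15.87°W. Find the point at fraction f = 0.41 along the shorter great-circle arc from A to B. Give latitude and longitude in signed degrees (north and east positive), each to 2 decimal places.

The central angle between A and B is δ = 2.3829 rad.
With f = 0.41, the slerp weights are sin((1−f)δ)/sin δ = 1.4338 and sin(fδ)/sin δ = 1.2047.
Weighted sum of the unit vectors: (1.4338)·(-0.2216,0.7411,0.6338) + (1.2047)·(0.2729,-0.0776,-0.9589) = (0.0109, 0.9691, -0.2465).
Converting back: φ = atan2(z, √(x²+y²)) = -14.27°, λ = atan2(y, x) = 89.35°.

-14.27°, 89.35°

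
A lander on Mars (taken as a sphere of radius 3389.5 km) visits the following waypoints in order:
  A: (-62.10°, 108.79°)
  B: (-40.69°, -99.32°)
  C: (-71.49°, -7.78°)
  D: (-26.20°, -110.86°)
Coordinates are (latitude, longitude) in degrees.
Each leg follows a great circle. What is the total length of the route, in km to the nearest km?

11611 km

Leg A→B: central angle 1.3044 rad, distance 4421.4 km.
Leg B→C: central angle 0.9125 rad, distance 3092.9 km.
Leg C→D: central angle 1.2087 rad, distance 4097.0 km.
Total: 4421.4 + 3092.9 + 4097.0 ≈ 11611 km.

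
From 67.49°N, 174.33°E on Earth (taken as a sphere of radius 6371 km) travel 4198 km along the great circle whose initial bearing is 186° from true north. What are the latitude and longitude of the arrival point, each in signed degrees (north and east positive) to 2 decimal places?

Angular distance δ = d/R = 4198/6371 = 0.65892 rad; initial bearing θ = 3.2463 rad.
sin φ₂ = sin φ₁ cos δ + cos φ₁ sin δ cos θ = (0.9238)(0.7907) + (0.3828)(0.6123)(-0.9945) = 0.4973, so φ₂ = 29.82°.
Δλ = atan2(sin θ sin δ cos φ₁, cos δ − sin φ₁ sin φ₂) = atan2(-0.0245, 0.3312) = -4.230°.
λ₂ = 174.330° − 4.230° = 170.10°.

29.82°, 170.10°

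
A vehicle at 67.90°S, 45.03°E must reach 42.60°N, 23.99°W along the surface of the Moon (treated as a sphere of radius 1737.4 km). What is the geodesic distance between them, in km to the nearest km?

3695 km

Let φ₁ = -1.1851 rad, φ₂ = 0.7435 rad, and Δλ = -1.2046 rad.
Haversine: a = sin²(Δφ/2) + cos φ₁ cos φ₂ sin²(Δλ/2) = 0.6751 + (0.3762)(0.7361)(0.3210) = 0.76399.
Central angle c = 2·arcsin(√a) = 2.12703 rad.
Distance = R·c = 1737.4 × 2.1270 ≈ 3695 km.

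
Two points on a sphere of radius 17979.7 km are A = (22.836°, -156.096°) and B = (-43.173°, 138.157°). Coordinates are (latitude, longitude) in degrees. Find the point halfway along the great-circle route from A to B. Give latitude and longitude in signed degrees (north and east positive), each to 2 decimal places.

-12.02°, 175.34°

The central angle between A and B is δ = 1.5602 rad.
With f = 0.5, the slerp weights are sin((1−f)δ)/sin δ = 0.7034 and sin(fδ)/sin δ = 0.7034.
Weighted sum of the unit vectors: (0.7034)·(-0.8426,-0.3734,0.3881) + (0.7034)·(-0.5433,0.4865,-0.6842) = (-0.9748, 0.0795, -0.2083).
Converting back: φ = atan2(z, √(x²+y²)) = -12.02°, λ = atan2(y, x) = 175.34°.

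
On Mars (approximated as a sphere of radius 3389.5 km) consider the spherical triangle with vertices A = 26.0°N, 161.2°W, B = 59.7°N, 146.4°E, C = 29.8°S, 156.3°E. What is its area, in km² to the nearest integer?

Side lengths (central angles): a = 1.5686, b = 1.2056, c = 0.8564 rad; semiperimeter s = 1.8153.
By l'Huilier's theorem, tan(E/4) = √[tan(s/2) tan((s−a)/2) tan((s−b)/2) tan((s−c)/2)], giving spherical excess E = 0.6390 rad.
Area = E·R² = 0.6390 × (3389.5)² ≈ 7341361 km².

7341361 km²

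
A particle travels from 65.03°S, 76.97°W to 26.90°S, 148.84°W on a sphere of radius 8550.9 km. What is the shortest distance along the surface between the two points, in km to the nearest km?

8682 km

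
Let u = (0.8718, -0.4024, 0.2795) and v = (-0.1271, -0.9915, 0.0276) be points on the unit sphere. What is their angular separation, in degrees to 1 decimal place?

72.8°

u·v = 0.2959; |u| = 1.0000, |v| = 1.0000.
cos θ = (u·v)/(|u||v|) = 0.2959, so θ = 72.8°.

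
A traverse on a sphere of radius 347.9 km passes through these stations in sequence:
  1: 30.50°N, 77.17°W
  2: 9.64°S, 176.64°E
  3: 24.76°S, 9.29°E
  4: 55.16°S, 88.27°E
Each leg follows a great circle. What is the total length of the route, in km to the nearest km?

Leg 1→2: central angle 1.8985 rad, distance 660.5 km.
Leg 2→3: central angle 2.5038 rad, distance 871.1 km.
Leg 3→4: central angle 1.1120 rad, distance 386.8 km.
Total: 660.5 + 871.1 + 386.8 ≈ 1918 km.

1918 km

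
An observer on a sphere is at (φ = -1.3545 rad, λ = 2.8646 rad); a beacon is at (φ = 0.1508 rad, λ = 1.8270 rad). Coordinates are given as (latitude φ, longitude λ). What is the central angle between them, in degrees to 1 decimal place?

92.2°

In radians: φ₁ = -1.3545, φ₂ = 0.1508, Δλ = -59.450° = -1.0376 rad.
cos c = sin φ₁ sin φ₂ + cos φ₁ cos φ₂ cos Δλ = (-0.9767)(0.1502) + (0.2146)(0.9887)(0.5083) = -0.03888,
so c = arccos(-0.03888) = 1.60969 rad.
So the angular separation is 92.2°.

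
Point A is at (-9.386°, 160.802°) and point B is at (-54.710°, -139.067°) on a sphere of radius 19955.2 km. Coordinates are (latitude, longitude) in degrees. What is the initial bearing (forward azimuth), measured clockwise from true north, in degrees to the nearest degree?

147°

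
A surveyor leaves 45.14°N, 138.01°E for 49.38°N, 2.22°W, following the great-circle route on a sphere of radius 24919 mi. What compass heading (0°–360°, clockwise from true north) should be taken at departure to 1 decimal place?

With φ₁ = 0.7878, φ₂ = 0.8618, Δλ = -2.4475 rad, the forward-azimuth formula gives
θ = atan2( sin Δλ cos φ₂ , cos φ₁ sin φ₂ − sin φ₁ cos φ₂ cos Δλ ) = atan2(-0.4165, 0.8901) = -25.07°.
Adding 360° brings this into [0°, 360°): 334.9°.

334.9°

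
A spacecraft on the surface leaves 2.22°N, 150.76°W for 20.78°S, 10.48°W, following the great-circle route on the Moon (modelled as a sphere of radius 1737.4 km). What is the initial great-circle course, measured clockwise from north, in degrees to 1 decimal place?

With φ₁ = 0.0387, φ₂ = -0.3627, Δλ = 2.4483 rad, the forward-azimuth formula gives
θ = atan2( sin Δλ cos φ₂ , cos φ₁ sin φ₂ − sin φ₁ cos φ₂ cos Δλ ) = atan2(0.5975, -0.3267) = 118.67°.
So the initial bearing is 118.7°.

118.7°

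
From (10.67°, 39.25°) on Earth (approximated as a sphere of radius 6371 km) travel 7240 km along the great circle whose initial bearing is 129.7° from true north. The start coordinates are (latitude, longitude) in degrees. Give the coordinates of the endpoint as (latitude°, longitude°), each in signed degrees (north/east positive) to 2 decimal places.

-29.44°, 92.52°

Angular distance δ = d/R = 7240/6371 = 1.13640 rad; initial bearing θ = 2.2637 rad.
sin φ₂ = sin φ₁ cos δ + cos φ₁ sin δ cos θ = (0.1852)(0.4209) + (0.9827)(0.9071)(-0.6388) = -0.4915, so φ₂ = -29.44°.
Δλ = atan2(sin θ sin δ cos φ₁, cos δ − sin φ₁ sin φ₂) = atan2(0.6859, 0.5119) = 53.266°.
λ₂ = 39.250° + 53.266° = 92.52°.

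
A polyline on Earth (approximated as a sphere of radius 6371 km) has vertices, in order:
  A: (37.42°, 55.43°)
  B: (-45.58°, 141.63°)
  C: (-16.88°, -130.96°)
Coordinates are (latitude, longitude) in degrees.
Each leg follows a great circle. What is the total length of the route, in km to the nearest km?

Leg A→B: central angle 1.9792 rad, distance 12609.6 km.
Leg B→C: central angle 1.3308 rad, distance 8478.8 km.
Total: 12609.6 + 8478.8 ≈ 21088 km.

21088 km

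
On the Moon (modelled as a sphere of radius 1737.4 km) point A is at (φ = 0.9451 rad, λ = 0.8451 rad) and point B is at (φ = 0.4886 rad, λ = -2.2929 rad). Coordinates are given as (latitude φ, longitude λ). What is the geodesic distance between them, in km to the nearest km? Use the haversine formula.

2967 km

Let φ₁ = 0.9451 rad, φ₂ = 0.4886 rad, and Δλ = -3.1380 rad.
Haversine: a = sin²(Δφ/2) + cos φ₁ cos φ₂ sin²(Δλ/2) = 0.0512 + (0.5857)(0.8830)(1.0000) = 0.56833.
Central angle c = 2·arcsin(√a) = 1.70789 rad.
Distance = R·c = 1737.4 × 1.7079 ≈ 2967 km.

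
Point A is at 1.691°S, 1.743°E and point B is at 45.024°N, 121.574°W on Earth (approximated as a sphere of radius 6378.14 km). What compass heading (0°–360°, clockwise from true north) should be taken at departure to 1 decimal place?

319.7°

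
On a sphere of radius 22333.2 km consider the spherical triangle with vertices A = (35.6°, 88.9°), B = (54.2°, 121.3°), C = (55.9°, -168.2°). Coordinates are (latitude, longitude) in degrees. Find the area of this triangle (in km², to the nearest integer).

Side lengths (central angles): a = 0.6744, b = 1.1807, c = 0.5080 rad; semiperimeter s = 1.1816.
By l'Huilier's theorem, tan(E/4) = √[tan(s/2) tan((s−a)/2) tan((s−b)/2) tan((s−c)/2)], giving spherical excess E = 0.0202 rad.
Area = E·R² = 0.0202 × (22333.2)² ≈ 10055609 km².

10055609 km²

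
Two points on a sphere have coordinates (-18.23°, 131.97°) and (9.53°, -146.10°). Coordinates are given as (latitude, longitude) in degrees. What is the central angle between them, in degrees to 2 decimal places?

Let φ₁ = -0.3182 rad, φ₂ = 0.1663 rad, and Δλ = 1.4299 rad.
Haversine: a = sin²(Δφ/2) + cos φ₁ cos φ₂ sin²(Δλ/2) = 0.0575 + (0.9498)(0.9862)(0.4298) = 0.46015.
Central angle c = 2·arcsin(√a) = 1.49101 rad.
So the angular separation is 85.43°.

85.43°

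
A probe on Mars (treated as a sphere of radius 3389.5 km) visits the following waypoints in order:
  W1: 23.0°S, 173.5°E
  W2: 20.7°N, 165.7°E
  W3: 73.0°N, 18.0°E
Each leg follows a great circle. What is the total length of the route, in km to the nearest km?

7585 km

Leg W1→W2: central angle 0.7742 rad, distance 2624.1 km.
Leg W2→W3: central angle 1.4637 rad, distance 4961.3 km.
Total: 2624.1 + 4961.3 ≈ 7585 km.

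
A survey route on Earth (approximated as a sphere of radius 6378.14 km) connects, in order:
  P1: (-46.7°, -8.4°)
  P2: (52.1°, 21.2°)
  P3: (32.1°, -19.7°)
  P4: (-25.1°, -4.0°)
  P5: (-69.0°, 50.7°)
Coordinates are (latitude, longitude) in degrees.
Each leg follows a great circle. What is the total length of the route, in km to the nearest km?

27950 km

Leg P1→P2: central angle 1.7803 rad, distance 11354.9 km.
Leg P2→P3: central angle 0.6221 rad, distance 3968.0 km.
Leg P3→P4: central angle 1.0320 rad, distance 6582.4 km.
Leg P4→P5: central angle 0.9477 rad, distance 6044.5 km.
Total: 11354.9 + 3968.0 + 6582.4 + 6044.5 ≈ 27950 km.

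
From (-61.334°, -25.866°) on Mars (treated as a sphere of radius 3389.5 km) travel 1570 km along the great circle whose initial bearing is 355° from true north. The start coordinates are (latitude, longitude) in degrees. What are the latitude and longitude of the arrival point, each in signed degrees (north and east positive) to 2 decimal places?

Angular distance δ = d/R = 1570/3389.5 = 0.46320 rad; initial bearing θ = 6.1959 rad.
sin φ₂ = sin φ₁ cos δ + cos φ₁ sin δ cos θ = (-0.8774)(0.8946) + (0.4797)(0.4468)(0.9962) = -0.5715, so φ₂ = -34.85°.
Δλ = atan2(sin θ sin δ cos φ₁, cos δ − sin φ₁ sin φ₂) = atan2(-0.0187, 0.3932) = -2.720°.
λ₂ = -25.866° − 2.720° = -28.59°.

-34.85°, -28.59°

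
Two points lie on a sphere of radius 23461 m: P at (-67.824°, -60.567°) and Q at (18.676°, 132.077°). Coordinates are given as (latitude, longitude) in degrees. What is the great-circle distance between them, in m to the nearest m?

With latitudes φ₁ = -67.824°, φ₂ = 18.676° and longitude difference Δλ = -167.356°:
cos c = sin φ₁ sin φ₂ + cos φ₁ cos φ₂ cos Δλ = (-0.9260)(0.3202) + (0.3775)(0.9473)(-0.9757) = -0.64544,
so c = arccos(-0.64544) = 2.27239 rad.
Distance = R·c = 23461 × 2.2724 ≈ 53313 m.

53313 m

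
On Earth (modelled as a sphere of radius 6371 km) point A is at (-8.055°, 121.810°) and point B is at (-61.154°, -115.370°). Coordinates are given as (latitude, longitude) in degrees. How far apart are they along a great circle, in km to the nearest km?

Let φ₁ = -0.1406 rad, φ₂ = -1.0673 rad, and Δλ = 2.1436 rad.
cos c = sin φ₁ sin φ₂ + cos φ₁ cos φ₂ cos Δλ = (-0.1401)(-0.8759) + (0.9901)(0.4825)(-0.5420) = -0.13618,
so c = arccos(-0.13618) = 1.70740 rad.
Distance = R·c = 6371 × 1.7074 ≈ 10878 km.

10878 km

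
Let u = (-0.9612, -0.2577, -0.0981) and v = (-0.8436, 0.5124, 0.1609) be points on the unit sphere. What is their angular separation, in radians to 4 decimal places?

u·v = 0.6630; |u| = 1.0000, |v| = 1.0001.
cos θ = (u·v)/(|u||v|) = 0.6630, so θ = 0.8459 rad.

0.8459 rad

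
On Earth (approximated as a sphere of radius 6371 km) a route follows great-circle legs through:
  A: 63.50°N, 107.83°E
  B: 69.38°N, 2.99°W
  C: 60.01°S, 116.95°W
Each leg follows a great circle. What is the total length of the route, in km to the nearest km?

Leg A→B: central angle 0.6733 rad, distance 4289.8 km.
Leg B→C: central angle 2.6511 rad, distance 16890.3 km.
Total: 4289.8 + 16890.3 ≈ 21180 km.

21180 km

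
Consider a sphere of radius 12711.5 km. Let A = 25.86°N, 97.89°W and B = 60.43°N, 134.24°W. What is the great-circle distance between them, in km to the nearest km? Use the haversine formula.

9434 km

Let φ₁ = 0.4513 rad, φ₂ = 1.0547 rad, and Δλ = -0.6344 rad.
Haversine: a = sin²(Δφ/2) + cos φ₁ cos φ₂ sin²(Δλ/2) = 0.0883 + (0.8999)(0.4935)(0.0973) = 0.13149.
Central angle c = 2·arcsin(√a) = 0.74214 rad.
Distance = R·c = 12711.5 × 0.7421 ≈ 9434 km.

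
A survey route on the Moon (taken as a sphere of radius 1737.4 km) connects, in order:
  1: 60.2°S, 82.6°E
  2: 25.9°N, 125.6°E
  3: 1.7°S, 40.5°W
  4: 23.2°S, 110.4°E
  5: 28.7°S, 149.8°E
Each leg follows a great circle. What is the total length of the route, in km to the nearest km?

12836 km

Leg 1→2: central angle 1.6229 rad, distance 2819.6 km.
Leg 2→3: central angle 2.6590 rad, distance 4619.7 km.
Leg 3→4: central angle 2.4834 rad, distance 4314.6 km.
Leg 4→5: central angle 0.6229 rad, distance 1082.3 km.
Total: 2819.6 + 4619.7 + 4314.6 + 1082.3 ≈ 12836 km.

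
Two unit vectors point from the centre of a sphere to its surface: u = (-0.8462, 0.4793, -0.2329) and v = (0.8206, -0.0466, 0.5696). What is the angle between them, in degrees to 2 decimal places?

u·v = -0.8494; |u| = 1.0000, |v| = 1.0000.
cos θ = (u·v)/(|u||v|) = -0.8494, so θ = 148.14°.

148.14°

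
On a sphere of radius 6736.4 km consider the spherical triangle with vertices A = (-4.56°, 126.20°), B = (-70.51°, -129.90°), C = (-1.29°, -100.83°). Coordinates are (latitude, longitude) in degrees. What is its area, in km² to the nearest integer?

73865452 km²

Side lengths (central angles): a = 1.2527, b = 2.3151, c = 1.5757 rad; semiperimeter s = 2.5718.
By l'Huilier's theorem, tan(E/4) = √[tan(s/2) tan((s−a)/2) tan((s−b)/2) tan((s−c)/2)], giving spherical excess E = 1.6277 rad.
Area = E·R² = 1.6277 × (6736.4)² ≈ 73865452 km².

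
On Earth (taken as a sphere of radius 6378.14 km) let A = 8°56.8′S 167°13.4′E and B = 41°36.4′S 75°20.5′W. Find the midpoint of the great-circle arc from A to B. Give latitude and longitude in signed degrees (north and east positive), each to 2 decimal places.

-41.56°, -146.89°

Central angle δ = 1.8101 rad. Interpolating on the sphere with fraction f = 0.5:
P = [sin((1−f)δ)·A + sin(fδ)·B] / sin δ = 0.8095·A + 0.8095·B in Cartesian coordinates,
giving P = (-0.6267, -0.4088, -0.6634), i.e. latitude -41.56°, longitude -146.89°.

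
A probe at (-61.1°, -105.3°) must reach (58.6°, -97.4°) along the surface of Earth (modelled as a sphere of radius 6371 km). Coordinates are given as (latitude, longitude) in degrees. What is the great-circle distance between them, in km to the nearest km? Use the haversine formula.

Let φ₁ = -1.0664 rad, φ₂ = 1.0228 rad, and Δλ = 0.1379 rad.
Haversine: a = sin²(Δφ/2) + cos φ₁ cos φ₂ sin²(Δλ/2) = 0.7477 + (0.4833)(0.5210)(0.0047) = 0.74892.
Central angle c = 2·arcsin(√a) = 2.09191 rad.
Distance = R·c = 6371 × 2.0919 ≈ 13328 km.

13328 km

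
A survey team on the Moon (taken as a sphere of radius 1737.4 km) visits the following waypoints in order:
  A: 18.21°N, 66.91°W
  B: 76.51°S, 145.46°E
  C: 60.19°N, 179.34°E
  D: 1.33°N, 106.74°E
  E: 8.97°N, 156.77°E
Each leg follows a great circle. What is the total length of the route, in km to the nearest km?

11778 km

Leg A→B: central angle 2.0841 rad, distance 3620.9 km.
Leg B→C: central angle 2.4150 rad, distance 4195.9 km.
Leg C→D: central angle 1.4012 rad, distance 2434.5 km.
Leg D→E: central angle 0.8789 rad, distance 1527.0 km.
Total: 3620.9 + 4195.9 + 2434.5 + 1527.0 ≈ 11778 km.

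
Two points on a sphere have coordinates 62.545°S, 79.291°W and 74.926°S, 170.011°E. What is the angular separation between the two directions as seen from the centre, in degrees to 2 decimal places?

Let φ₁ = -1.0916 rad, φ₂ = -1.3077 rad, and Δλ = -1.9320 rad.
Haversine: a = sin²(Δφ/2) + cos φ₁ cos φ₂ sin²(Δλ/2) = 0.0116 + (0.4611)(0.2601)(0.6767) = 0.09277.
Central angle c = 2·arcsin(√a) = 0.61900 rad.
So the angular separation is 35.47°.

35.47°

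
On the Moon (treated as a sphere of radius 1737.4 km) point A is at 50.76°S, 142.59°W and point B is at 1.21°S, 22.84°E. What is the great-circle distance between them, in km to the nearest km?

3838 km

Let φ₁ = -0.8859 rad, φ₂ = -0.0211 rad, and Δλ = 2.8873 rad.
cos c = sin φ₁ sin φ₂ + cos φ₁ cos φ₂ cos Δλ = (-0.7745)(-0.0211) + (0.6326)(0.9998)(-0.9678) = -0.59574,
so c = arccos(-0.59574) = 2.20898 rad.
Distance = R·c = 1737.4 × 2.2090 ≈ 3838 km.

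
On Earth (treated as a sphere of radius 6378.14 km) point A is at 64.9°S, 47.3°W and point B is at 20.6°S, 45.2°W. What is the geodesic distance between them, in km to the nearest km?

4934 km

With latitudes φ₁ = -64.900°, φ₂ = -20.600° and longitude difference Δλ = 2.100°:
cos c = sin φ₁ sin φ₂ + cos φ₁ cos φ₂ cos Δλ = (-0.9056)(-0.3518) + (0.4242)(0.9361)(0.9993) = 0.71543,
so c = arccos(0.71543) = 0.77356 rad.
Distance = R·c = 6378.14 × 0.7736 ≈ 4934 km.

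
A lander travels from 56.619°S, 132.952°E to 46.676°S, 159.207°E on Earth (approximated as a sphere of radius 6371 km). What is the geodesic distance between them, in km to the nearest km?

2103 km

In radians: φ₁ = -0.9882, φ₂ = -0.8146, Δλ = 26.255° = 0.4582 rad.
Haversine: a = sin²(Δφ/2) + cos φ₁ cos φ₂ sin²(Δλ/2) = 0.0075 + (0.5502)(0.6861)(0.0516) = 0.02698.
Central angle c = 2·arcsin(√a) = 0.33003 rad.
Distance = R·c = 6371 × 0.3300 ≈ 2103 km.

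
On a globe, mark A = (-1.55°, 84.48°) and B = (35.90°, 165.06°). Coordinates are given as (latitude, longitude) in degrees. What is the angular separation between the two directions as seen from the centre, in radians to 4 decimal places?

Let φ₁ = -0.0271 rad, φ₂ = 0.6266 rad, and Δλ = 1.4064 rad.
Haversine: a = sin²(Δφ/2) + cos φ₁ cos φ₂ sin²(Δλ/2) = 0.1031 + (0.9996)(0.8100)(0.4182) = 0.44166.
Central angle c = 2·arcsin(√a) = 1.45386 rad.
So the angular separation is 1.4539 rad.

1.4539 rad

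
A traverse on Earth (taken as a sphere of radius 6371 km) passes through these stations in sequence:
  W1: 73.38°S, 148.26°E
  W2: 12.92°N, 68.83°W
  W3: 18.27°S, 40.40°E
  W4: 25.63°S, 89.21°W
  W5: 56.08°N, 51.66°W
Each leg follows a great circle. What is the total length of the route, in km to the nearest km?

Leg W1→W2: central angle 2.0226 rad, distance 12886.3 km.
Leg W2→W3: central angle 1.9551 rad, distance 12456.1 km.
Leg W3→W4: central angle 1.9935 rad, distance 12700.7 km.
Leg W4→W5: central angle 1.5308 rad, distance 9753.0 km.
Total: 12886.3 + 12456.1 + 12700.7 + 9753.0 ≈ 47796 km.

47796 km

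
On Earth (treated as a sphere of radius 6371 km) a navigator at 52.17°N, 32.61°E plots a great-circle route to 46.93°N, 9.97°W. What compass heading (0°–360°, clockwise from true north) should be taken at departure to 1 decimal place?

276.3°

With φ₁ = 0.9105, φ₂ = 0.8191, Δλ = -0.7432 rad, the forward-azimuth formula gives
θ = atan2( sin Δλ cos φ₂ , cos φ₁ sin φ₂ − sin φ₁ cos φ₂ cos Δλ ) = atan2(-0.4621, 0.0509) = -83.72°.
Adding 360° brings this into [0°, 360°): 276.3°.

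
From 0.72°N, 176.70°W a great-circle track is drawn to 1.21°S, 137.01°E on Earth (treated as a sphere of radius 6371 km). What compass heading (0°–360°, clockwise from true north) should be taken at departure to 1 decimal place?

With φ₁ = 0.0126, φ₂ = -0.0211, Δλ = -0.8079 rad, the forward-azimuth formula gives
θ = atan2( sin Δλ cos φ₂ , cos φ₁ sin φ₂ − sin φ₁ cos φ₂ cos Δλ ) = atan2(-0.7227, -0.0298) = -92.36°.
Adding 360° brings this into [0°, 360°): 267.6°.

267.6°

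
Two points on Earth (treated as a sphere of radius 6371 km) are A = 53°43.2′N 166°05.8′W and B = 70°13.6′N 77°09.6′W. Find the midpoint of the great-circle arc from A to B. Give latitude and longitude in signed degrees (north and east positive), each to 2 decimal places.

The central angle between A and B is δ = 0.7039 rad.
With f = 0.5, the slerp weights are sin((1−f)δ)/sin δ = 0.5327 and sin(fδ)/sin δ = 0.5327.
Weighted sum of the unit vectors: (0.5327)·(-0.5744,-0.1422,0.8061) + (0.5327)·(0.0752,-0.3298,0.9410) = (-0.2659, -0.2514, 0.9306).
Converting back: φ = atan2(z, √(x²+y²)) = 68.53°, λ = atan2(y, x) = -136.60°.

68.53°, -136.60°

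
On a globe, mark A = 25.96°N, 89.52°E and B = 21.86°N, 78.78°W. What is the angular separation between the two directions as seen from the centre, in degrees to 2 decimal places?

130.85°

In radians: φ₁ = 0.4531, φ₂ = 0.3815, Δλ = -168.300° = -2.9374 rad.
cos c = sin φ₁ sin φ₂ + cos φ₁ cos φ₂ cos Δλ = (0.4377)(0.3723) + (0.8991)(0.9281)(-0.9792) = -0.65412,
so c = arccos(-0.65412) = 2.28382 rad.
So the angular separation is 130.85°.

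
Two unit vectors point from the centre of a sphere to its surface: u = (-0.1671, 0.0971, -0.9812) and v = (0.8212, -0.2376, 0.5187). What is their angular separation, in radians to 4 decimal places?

2.3040 rad

u·v = -0.6692; |u| = 1.0001, |v| = 0.9999.
cos θ = (u·v)/(|u||v|) = -0.6692, so θ = 2.3040 rad.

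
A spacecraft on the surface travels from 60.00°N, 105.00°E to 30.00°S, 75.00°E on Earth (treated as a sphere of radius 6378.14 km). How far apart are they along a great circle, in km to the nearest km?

10389 km

With latitudes φ₁ = 60.000°, φ₂ = -30.000° and longitude difference Δλ = -30.000°:
Haversine: a = sin²(Δφ/2) + cos φ₁ cos φ₂ sin²(Δλ/2) = 0.5000 + (0.5000)(0.8660)(0.0670) = 0.52901.
Central angle c = 2·arcsin(√a) = 1.62884 rad.
Distance = R·c = 6378.14 × 1.6288 ≈ 10389 km.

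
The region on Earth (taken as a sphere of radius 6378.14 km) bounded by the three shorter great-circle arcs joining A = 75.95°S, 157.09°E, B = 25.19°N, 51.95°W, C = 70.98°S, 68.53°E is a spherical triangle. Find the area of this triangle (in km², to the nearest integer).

Side lengths (central angles): a = 2.1555, b = 0.4050, c = 2.2205 rad; semiperimeter s = 2.3905.
By l'Huilier's theorem, tan(E/4) = √[tan(s/2) tan((s−a)/2) tan((s−b)/2) tan((s−c)/2)], giving spherical excess E = 0.7809 rad.
Area = E·R² = 0.7809 × (6378.14)² ≈ 31767457 km².

31767457 km²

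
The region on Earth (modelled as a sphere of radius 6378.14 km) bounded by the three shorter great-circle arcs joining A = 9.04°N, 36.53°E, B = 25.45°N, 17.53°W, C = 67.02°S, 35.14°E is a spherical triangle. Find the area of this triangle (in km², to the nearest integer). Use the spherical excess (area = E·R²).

33178397 km²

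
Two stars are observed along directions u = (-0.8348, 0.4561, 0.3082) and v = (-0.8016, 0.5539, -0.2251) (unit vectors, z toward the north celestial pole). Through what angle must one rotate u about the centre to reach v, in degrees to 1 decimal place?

u·v = 0.8524; |u| = 1.0000, |v| = 1.0000.
cos θ = (u·v)/(|u||v|) = 0.8525, so θ = 31.5°.

31.5°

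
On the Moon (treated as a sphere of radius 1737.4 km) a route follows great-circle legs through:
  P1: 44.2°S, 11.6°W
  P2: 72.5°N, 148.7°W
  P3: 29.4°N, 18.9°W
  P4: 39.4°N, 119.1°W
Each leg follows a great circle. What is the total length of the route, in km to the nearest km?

Leg P1→P2: central angle 2.5372 rad, distance 4408.0 km.
Leg P2→P3: central angle 1.2656 rad, distance 2198.8 km.
Leg P3→P4: central angle 1.3772 rad, distance 2392.8 km.
Total: 4408.0 + 2198.8 + 2392.8 ≈ 9000 km.

9000 km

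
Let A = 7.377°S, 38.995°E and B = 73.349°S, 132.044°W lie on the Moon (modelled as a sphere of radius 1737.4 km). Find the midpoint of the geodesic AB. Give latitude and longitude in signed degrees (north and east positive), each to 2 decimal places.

The central angle between A and B is δ = 1.7291 rad.
With f = 0.5, the slerp weights are sin((1−f)δ)/sin δ = 0.7705 and sin(fδ)/sin δ = 0.7705.
Weighted sum of the unit vectors: (0.7705)·(0.7708,0.6240,-0.1284) + (0.7705)·(-0.1919,-0.2128,-0.9581) = (0.4460, 0.3169, -0.8371).
Converting back: φ = atan2(z, √(x²+y²)) = -56.83°, λ = atan2(y, x) = 35.39°.

-56.83°, 35.39°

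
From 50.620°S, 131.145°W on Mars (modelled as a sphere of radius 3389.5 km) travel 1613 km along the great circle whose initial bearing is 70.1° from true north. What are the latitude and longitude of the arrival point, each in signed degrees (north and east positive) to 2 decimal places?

-36.02°, -98.96°

Angular distance δ = d/R = 1613/3389.5 = 0.47588 rad; initial bearing θ = 1.2235 rad.
sin φ₂ = sin φ₁ cos δ + cos φ₁ sin δ cos θ = (-0.7730)(0.8889) + (0.6345)(0.4581)(0.3404) = -0.5881, so φ₂ = -36.02°.
Δλ = atan2(sin θ sin δ cos φ₁, cos δ − sin φ₁ sin φ₂) = atan2(0.2733, 0.4343) = 32.183°.
λ₂ = -131.145° + 32.183° = -98.96°.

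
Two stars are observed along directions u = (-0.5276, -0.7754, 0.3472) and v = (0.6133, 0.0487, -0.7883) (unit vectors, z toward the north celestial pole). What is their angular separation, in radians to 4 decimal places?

2.2588 rad

u·v = -0.6350; |u| = 1.0001, |v| = 1.0000.
cos θ = (u·v)/(|u||v|) = -0.6350, so θ = 2.2588 rad.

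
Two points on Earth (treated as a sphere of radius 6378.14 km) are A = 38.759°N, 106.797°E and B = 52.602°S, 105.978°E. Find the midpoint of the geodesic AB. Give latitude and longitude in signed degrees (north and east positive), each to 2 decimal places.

The central angle between A and B is δ = 1.5946 rad.
With f = 0.5, the slerp weights are sin((1−f)δ)/sin δ = 0.7157 and sin(fδ)/sin δ = 0.7157.
Weighted sum of the unit vectors: (0.7157)·(-0.2253,0.7465,0.6260) + (0.7157)·(-0.1672,0.5839,-0.7944) = (-0.2809, 0.9521, -0.1205).
Converting back: φ = atan2(z, √(x²+y²)) = -6.92°, λ = atan2(y, x) = 106.44°.

-6.92°, 106.44°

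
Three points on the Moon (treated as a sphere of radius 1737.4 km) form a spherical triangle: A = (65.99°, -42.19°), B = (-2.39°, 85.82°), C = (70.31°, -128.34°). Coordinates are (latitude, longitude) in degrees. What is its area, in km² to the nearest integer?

2144642 km²

Side lengths (central angles): a = 1.8942, b = 0.5171, c = 1.8634 rad; semiperimeter s = 2.1373.
By l'Huilier's theorem, tan(E/4) = √[tan(s/2) tan((s−a)/2) tan((s−b)/2) tan((s−c)/2)], giving spherical excess E = 0.7105 rad.
Area = E·R² = 0.7105 × (1737.4)² ≈ 2144642 km².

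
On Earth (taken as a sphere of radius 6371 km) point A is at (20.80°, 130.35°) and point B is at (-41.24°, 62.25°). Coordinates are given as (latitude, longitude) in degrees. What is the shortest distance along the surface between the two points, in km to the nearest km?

9829 km

Let φ₁ = 0.3630 rad, φ₂ = -0.7198 rad, and Δλ = -1.1886 rad.
cos c = sin φ₁ sin φ₂ + cos φ₁ cos φ₂ cos Δλ = (0.3551)(-0.6592) + (0.9348)(0.7520)(0.3730) = 0.02810,
so c = arccos(0.02810) = 1.54269 rad.
Distance = R·c = 6371 × 1.5427 ≈ 9829 km.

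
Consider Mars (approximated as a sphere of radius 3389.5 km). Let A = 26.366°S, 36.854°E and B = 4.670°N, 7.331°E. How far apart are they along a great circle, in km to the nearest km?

2496 km

With latitudes φ₁ = -26.366°, φ₂ = 4.670° and longitude difference Δλ = -29.523°:
cos c = sin φ₁ sin φ₂ + cos φ₁ cos φ₂ cos Δλ = (-0.4441)(0.0814) + (0.8960)(0.9967)(0.8702) = 0.74089,
so c = arccos(0.74089) = 0.73640 rad.
Distance = R·c = 3389.5 × 0.7364 ≈ 2496 km.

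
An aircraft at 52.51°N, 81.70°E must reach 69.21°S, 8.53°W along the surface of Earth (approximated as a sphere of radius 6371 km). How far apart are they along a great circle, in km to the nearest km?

In radians: φ₁ = 0.9165, φ₂ = -1.2079, Δλ = -90.230° = -1.5748 rad.
cos c = sin φ₁ sin φ₂ + cos φ₁ cos φ₂ cos Δλ = (0.7935)(-0.9349) + (0.6086)(0.3549)(-0.0040) = -0.74266,
so c = arccos(-0.74266) = 2.40783 rad.
Distance = R·c = 6371 × 2.4078 ≈ 15340 km.

15340 km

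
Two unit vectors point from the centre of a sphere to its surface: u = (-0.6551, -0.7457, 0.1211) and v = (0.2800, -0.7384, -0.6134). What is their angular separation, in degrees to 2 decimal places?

72.97°

u·v = 0.2929; |u| = 0.9999, |v| = 0.9999.
cos θ = (u·v)/(|u||v|) = 0.2929, so θ = 72.97°.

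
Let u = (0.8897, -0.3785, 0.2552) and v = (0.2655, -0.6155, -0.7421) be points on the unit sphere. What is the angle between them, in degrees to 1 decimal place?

73.8°

u·v = 0.2798; |u| = 1.0000, |v| = 1.0000.
cos θ = (u·v)/(|u||v|) = 0.2798, so θ = 73.8°.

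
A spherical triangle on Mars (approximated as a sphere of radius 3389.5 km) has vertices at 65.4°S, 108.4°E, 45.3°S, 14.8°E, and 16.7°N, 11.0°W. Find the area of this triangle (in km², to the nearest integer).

938262 km²

Side lengths (central angles): a = 1.1568, b = 2.0454, c = 0.8919 rad; semiperimeter s = 2.0471.
By l'Huilier's theorem, tan(E/4) = √[tan(s/2) tan((s−a)/2) tan((s−b)/2) tan((s−c)/2)], giving spherical excess E = 0.0817 rad.
Area = E·R² = 0.0817 × (3389.5)² ≈ 938262 km².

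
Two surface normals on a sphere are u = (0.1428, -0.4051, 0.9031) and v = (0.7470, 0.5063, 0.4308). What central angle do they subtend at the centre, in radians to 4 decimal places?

1.2759 rad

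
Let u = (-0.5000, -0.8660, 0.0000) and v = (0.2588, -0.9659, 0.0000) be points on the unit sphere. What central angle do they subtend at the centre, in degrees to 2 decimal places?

45.00°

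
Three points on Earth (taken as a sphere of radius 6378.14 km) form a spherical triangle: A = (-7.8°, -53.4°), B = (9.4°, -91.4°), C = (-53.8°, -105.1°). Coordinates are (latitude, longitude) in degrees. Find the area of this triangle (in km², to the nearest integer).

17482452 km²

Side lengths (central angles): a = 1.1215, b = 1.0790, c = 0.7256 rad; semiperimeter s = 1.4631.
By l'Huilier's theorem, tan(E/4) = √[tan(s/2) tan((s−a)/2) tan((s−b)/2) tan((s−c)/2)], giving spherical excess E = 0.4297 rad.
Area = E·R² = 0.4297 × (6378.14)² ≈ 17482452 km².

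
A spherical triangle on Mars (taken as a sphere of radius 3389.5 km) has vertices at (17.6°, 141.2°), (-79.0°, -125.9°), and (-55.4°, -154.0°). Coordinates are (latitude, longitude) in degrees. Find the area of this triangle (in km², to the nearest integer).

Side lengths (central angles): a = 0.4427, b = 1.5892, c = 1.8818 rad; semiperimeter s = 1.9569.
By l'Huilier's theorem, tan(E/4) = √[tan(s/2) tan((s−a)/2) tan((s−b)/2) tan((s−c)/2)], giving spherical excess E = 0.3948 rad.
Area = E·R² = 0.3948 × (3389.5)² ≈ 4535276 km².

4535276 km²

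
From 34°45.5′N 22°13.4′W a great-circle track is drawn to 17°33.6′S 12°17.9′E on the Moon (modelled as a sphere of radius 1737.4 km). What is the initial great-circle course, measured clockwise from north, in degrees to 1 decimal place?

142.2°

Δλ = 34.522° = 0.6025 rad.
y = sin Δλ · cos φ₂ = (0.5667)(0.9534) = 0.5403
x = cos φ₁ sin φ₂ − sin φ₁ cos φ₂ cos Δλ = (0.8216)(-0.3017) − (0.5701)(0.9534)(0.8239) = -0.6957
θ = atan2(y, x) = 142.17°, so the bearing is 142.2°.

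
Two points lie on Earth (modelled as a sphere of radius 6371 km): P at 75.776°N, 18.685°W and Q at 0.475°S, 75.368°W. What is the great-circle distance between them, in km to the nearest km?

9197 km

With latitudes φ₁ = 75.776°, φ₂ = -0.475° and longitude difference Δλ = -56.683°:
cos c = sin φ₁ sin φ₂ + cos φ₁ cos φ₂ cos Δλ = (0.9693)(-0.0083) + (0.2457)(1.0000)(0.5493) = 0.12692,
so c = arccos(0.12692) = 1.44353 rad.
Distance = R·c = 6371 × 1.4435 ≈ 9197 km.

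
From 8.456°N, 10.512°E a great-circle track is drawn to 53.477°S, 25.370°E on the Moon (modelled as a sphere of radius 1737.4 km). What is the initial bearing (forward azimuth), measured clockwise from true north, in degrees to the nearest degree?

With φ₁ = 0.1476, φ₂ = -0.9333, Δλ = 0.2593 rad, the forward-azimuth formula gives
θ = atan2( sin Δλ cos φ₂ , cos φ₁ sin φ₂ − sin φ₁ cos φ₂ cos Δλ ) = atan2(0.1526, -0.8795) = 170.16°.
So the initial bearing is 170°.

170°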